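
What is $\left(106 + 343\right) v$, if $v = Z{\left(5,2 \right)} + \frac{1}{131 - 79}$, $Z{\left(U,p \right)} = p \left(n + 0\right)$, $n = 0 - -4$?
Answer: $\frac{187233}{52} \approx 3600.6$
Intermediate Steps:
$n = 4$ ($n = 0 + 4 = 4$)
$Z{\left(U,p \right)} = 4 p$ ($Z{\left(U,p \right)} = p \left(4 + 0\right) = p 4 = 4 p$)
$v = \frac{417}{52}$ ($v = 4 \cdot 2 + \frac{1}{131 - 79} = 8 + \frac{1}{52} = \frac{417}{52} \approx 8.0192$)
$\left(106 + 343\right) v = \left(106 + 343\right) \frac{417}{52} = 449 \cdot \frac{417}{52} = \frac{187233}{52}$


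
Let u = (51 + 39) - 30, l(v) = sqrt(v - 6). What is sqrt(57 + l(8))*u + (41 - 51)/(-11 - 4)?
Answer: 2/3 + 60*sqrt(57 + sqrt(2)) ≈ 459.24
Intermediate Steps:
l(v) = sqrt(-6 + v)
u = 60 (u = 90 - 30 = 60)
sqrt(57 + l(8))*u + (41 - 51)/(-11 - 4) = sqrt(57 + sqrt(-6 + 8))*60 + (41 - 51)/(-11 - 4) = sqrt(57 + sqrt(2))*60 - 10/(-15) = 60*sqrt(57 + sqrt(2)) - 10*(-1/15) = 60*sqrt(57 + sqrt(2)) + 2/3 = 2/3 + 60*sqrt(57 + sqrt(2))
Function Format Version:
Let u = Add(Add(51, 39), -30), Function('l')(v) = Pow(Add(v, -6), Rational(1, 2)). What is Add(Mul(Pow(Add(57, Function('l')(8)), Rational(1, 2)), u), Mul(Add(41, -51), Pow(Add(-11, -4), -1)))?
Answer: Add(Rational(2, 3), Mul(60, Pow(Add(57, Pow(2, Rational(1, 2))), Rational(1, 2)))) ≈ 459.24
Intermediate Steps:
Function('l')(v) = Pow(Add(-6, v), Rational(1, 2))
u = 60 (u = Add(90, -30) = 60)
Add(Mul(Pow(Add(57, Function('l')(8)), Rational(1, 2)), u), Mul(Add(41, -51), Pow(Add(-11, -4), -1))) = Add(Mul(Pow(Add(57, Pow(Add(-6, 8), Rational(1, 2))), Rational(1, 2)), 60), Mul(Add(41, -51), Pow(Add(-11, -4), -1))) = Add(Mul(Pow(Add(57, Pow(2, Rational(1, 2))), Rational(1, 2)), 60), Mul(-10, Pow(-15, -1))) = Add(Mul(60, Pow(Add(57, Pow(2, Rational(1, 2))), Rational(1, 2))), Mul(-10, Rational(-1, 15))) = Add(Mul(60, Pow(Add(57, Pow(2, Rational(1, 2))), Rational(1, 2))), Rational(2, 3)) = Add(Rational(2, 3), Mul(60, Pow(Add(57, Pow(2, Rational(1, 2))), Rational(1, 2))))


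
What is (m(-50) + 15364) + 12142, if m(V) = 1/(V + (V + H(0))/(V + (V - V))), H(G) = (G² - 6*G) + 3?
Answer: 67472168/2453 ≈ 27506.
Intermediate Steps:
H(G) = 3 + G² - 6*G
m(V) = 1/(V + (3 + V)/V) (m(V) = 1/(V + (V + (3 + 0² - 6*0))/(V + (V - V))) = 1/(V + (V + (3 + 0 + 0))/(V + 0)) = 1/(V + (V + 3)/V) = 1/(V + (3 + V)/V))
(m(-50) + 15364) + 12142 = (-50/(3 - 50 + (-50)²) + 15364) + 12142 = (-50/(3 - 50 + 2500) + 15364) + 12142 = (-50/2453 + 15364) + 12142 = 37687842/2453 + 12142 = 67472168/2453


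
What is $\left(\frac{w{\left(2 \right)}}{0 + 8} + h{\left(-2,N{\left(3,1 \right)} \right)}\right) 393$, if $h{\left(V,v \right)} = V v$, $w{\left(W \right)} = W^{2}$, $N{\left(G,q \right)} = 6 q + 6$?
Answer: $- \frac{18471}{2} \approx -9235.5$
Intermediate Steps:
$N{\left(G,q \right)} = 6 + 6 q$
$\left(\frac{w{\left(2 \right)}}{0 + 8} + h{\left(-2,N{\left(3,1 \right)} \right)}\right) 393 = \left(\frac{2^{2}}{0 + 8} - 2 \left(6 + 6 \cdot 1\right)\right) 393 = \left(\frac{4}{8} - 2 \left(6 + 6\right)\right) 393 = \left(4 \cdot \frac{1}{8} - 24\right) 393 = \left(\frac{1}{2} - 24\right) 393 = \left(- \frac{47}{2}\right) 393 = - \frac{18471}{2}$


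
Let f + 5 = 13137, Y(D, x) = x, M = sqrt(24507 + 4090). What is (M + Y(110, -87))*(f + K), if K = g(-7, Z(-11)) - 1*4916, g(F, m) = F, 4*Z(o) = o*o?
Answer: -714183 + 8209*sqrt(28597) ≈ 6.7401e+5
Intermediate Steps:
M = sqrt(28597) ≈ 169.11
Z(o) = o**2/4 (Z(o) = (o*o)/4 = o**2/4)
f = 13132 (f = -5 + 13137 = 13132)
K = -4923 (K = -7 - 1*4916 = -7 - 4916 = -4923)
(M + Y(110, -87))*(f + K) = (sqrt(28597) - 87)*(13132 - 4923) = (-87 + sqrt(28597))*8209 = -714183 + 8209*sqrt(28597)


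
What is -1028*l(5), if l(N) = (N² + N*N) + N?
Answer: -56540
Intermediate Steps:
l(N) = N + 2*N² (l(N) = (N² + N²) + N = 2*N² + N = N + 2*N²)
-1028*l(5) = -5140*(1 + 2*5) = -5140*(1 + 10) = -5140*11 = -1028*55 = -56540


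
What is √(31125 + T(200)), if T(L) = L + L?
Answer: 5*√1261 ≈ 177.55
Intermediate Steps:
T(L) = 2*L
√(31125 + T(200)) = √(31125 + 2*200) = √(31125 + 400) = √31525 = 5*√1261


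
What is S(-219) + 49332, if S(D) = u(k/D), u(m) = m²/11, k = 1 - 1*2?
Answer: 26026132573/527571 ≈ 49332.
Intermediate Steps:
k = -1 (k = 1 - 2 = -1)
u(m) = m²/11 (u(m) = m²*(1/11) = m²/11)
S(D) = 1/(11*D²) (S(D) = (-1/D)²/11 = 1/(11*D²))
S(-219) + 49332 = (1/11)/(-219)² + 49332 = (1/11)*(1/47961) + 49332 = 1/527571 + 49332 = 26026132573/527571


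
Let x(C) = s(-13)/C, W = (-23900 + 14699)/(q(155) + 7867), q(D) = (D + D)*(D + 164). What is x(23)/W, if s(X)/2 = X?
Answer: 2775682/211623 ≈ 13.116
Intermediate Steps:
q(D) = 2*D*(164 + D) (q(D) = (2*D)*(164 + D) = 2*D*(164 + D))
W = -9201/106757 (W = (-23900 + 14699)/(2*155*(164 + 155) + 7867) = -9201/(2*155*319 + 7867) = -9201/(98890 + 7867) = -9201/106757 ≈ -0.086186)
s(X) = 2*X
x(C) = -26/C (x(C) = (2*(-13))/C = -26/C)
x(23)/W = (-26/23)/(-9201/106757) = -26*1/23*(-106757/9201) = -26/23*(-106757/9201) = 2775682/211623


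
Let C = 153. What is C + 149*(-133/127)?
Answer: -386/127 ≈ -3.0394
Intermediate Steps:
C + 149*(-133/127) = 153 + 149*(-133/127) = 153 - 19817/127 = -386/127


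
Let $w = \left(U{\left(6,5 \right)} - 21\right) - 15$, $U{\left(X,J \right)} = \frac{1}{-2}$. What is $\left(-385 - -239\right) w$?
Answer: $5329$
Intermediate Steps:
$U{\left(X,J \right)} = - \frac{1}{2}$
$w = - \frac{73}{2}$ ($w = \left(- \frac{1}{2} - 21\right) - 15 = - \frac{43}{2} - 15 = - \frac{73}{2} \approx -36.5$)
$\left(-385 - -239\right) w = \left(-385 - -239\right) \left(- \frac{73}{2}\right) = \left(-385 + 239\right) \left(- \frac{73}{2}\right) = \left(-146\right) \left(- \frac{73}{2}\right) = 5329$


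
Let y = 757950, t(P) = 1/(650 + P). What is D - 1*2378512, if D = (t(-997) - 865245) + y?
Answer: -862575030/347 ≈ -2.4858e+6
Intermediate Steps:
D = -37231366/347 (D = (1/(650 - 997) - 865245) + 757950 = (1/(-347) - 865245) + 757950 = (-1/347 - 865245) + 757950 = -300240016/347 + 757950 = -37231366/347 ≈ -1.0730e+5)
D - 1*2378512 = -37231366/347 - 1*2378512 = -37231366/347 - 2378512 = -862575030/347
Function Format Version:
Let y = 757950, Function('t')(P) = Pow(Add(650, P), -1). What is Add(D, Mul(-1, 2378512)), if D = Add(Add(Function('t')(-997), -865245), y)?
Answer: Rational(-862575030, 347) ≈ -2.4858e+6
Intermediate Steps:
D = Rational(-37231366, 347) (D = Add(Add(Pow(Add(650, -997), -1), -865245), 757950) = Add(Add(Pow(-347, -1), -865245), 757950) = Add(Add(Rational(-1, 347), -865245), 757950) = Add(Rational(-300240016, 347), 757950) = Rational(-37231366, 347) ≈ -1.0730e+5)
Add(D, Mul(-1, 2378512)) = Add(Rational(-37231366, 347), Mul(-1, 2378512)) = Add(Rational(-37231366, 347), -2378512) = Rational(-862575030, 347)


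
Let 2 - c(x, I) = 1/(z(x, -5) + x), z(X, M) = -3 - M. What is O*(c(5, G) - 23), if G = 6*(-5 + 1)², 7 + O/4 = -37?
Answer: 26048/7 ≈ 3721.1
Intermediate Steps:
O = -176 (O = -28 + 4*(-37) = -28 - 148 = -176)
G = 96 (G = 6*(-4)² = 6*16 = 96)
c(x, I) = 2 - 1/(2 + x) (c(x, I) = 2 - 1/((-3 - 1*(-5)) + x) = 2 - 1/((-3 + 5) + x) = 2 - 1/(2 + x))
O*(c(5, G) - 23) = -176*((3 + 2*5)/(2 + 5) - 23) = -176*((3 + 10)/7 - 23) = -176*((⅐)*13 - 23) = -176*(13/7 - 23) = -176*(-148/7) = 26048/7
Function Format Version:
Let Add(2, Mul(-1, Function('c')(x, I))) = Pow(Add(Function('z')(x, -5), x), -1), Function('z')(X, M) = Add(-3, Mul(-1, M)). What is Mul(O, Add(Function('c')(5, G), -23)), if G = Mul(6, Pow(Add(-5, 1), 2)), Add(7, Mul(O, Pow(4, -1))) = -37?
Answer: Rational(26048, 7) ≈ 3721.1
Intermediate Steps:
O = -176 (O = Add(-28, Mul(4, -37)) = Add(-28, -148) = -176)
G = 96 (G = Mul(6, Pow(-4, 2)) = Mul(6, 16) = 96)
Function('c')(x, I) = Add(2, Mul(-1, Pow(Add(2, x), -1))) (Function('c')(x, I) = Add(2, Mul(-1, Pow(Add(Add(-3, Mul(-1, -5)), x), -1))) = Add(2, Mul(-1, Pow(Add(Add(-3, 5), x), -1))) = Add(2, Mul(-1, Pow(Add(2, x), -1))))
Mul(O, Add(Function('c')(5, G), -23)) = Mul(-176, Add(Mul(Pow(Add(2, 5), -1), Add(3, Mul(2, 5))), -23)) = Mul(-176, Add(Mul(Pow(7, -1), Add(3, 10)), -23)) = Mul(-176, Add(Mul(Rational(1, 7), 13), -23)) = Mul(-176, Add(Rational(13, 7), -23)) = Mul(-176, Rational(-148, 7)) = Rational(26048, 7)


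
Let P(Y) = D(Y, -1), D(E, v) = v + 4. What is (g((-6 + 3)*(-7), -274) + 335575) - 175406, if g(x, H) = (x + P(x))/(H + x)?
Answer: 40522733/253 ≈ 1.6017e+5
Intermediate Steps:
D(E, v) = 4 + v
P(Y) = 3 (P(Y) = 4 - 1 = 3)
g(x, H) = (3 + x)/(H + x) (g(x, H) = (x + 3)/(H + x) = (3 + x)/(H + x))
(g((-6 + 3)*(-7), -274) + 335575) - 175406 = ((3 + (-6 + 3)*(-7))/(-274 + (-6 + 3)*(-7)) + 335575) - 175406 = ((3 - 3*(-7))/(-274 - 3*(-7)) + 335575) - 175406 = ((3 + 21)/(-274 + 21) + 335575) - 175406 = (24/(-253) + 335575) - 175406 = (-1/253*24 + 335575) - 175406 = (-24/253 + 335575) - 175406 = 84900451/253 - 175406 = 40522733/253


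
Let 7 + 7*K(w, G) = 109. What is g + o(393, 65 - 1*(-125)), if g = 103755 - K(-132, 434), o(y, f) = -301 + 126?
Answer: 724958/7 ≈ 1.0357e+5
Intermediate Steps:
K(w, G) = 102/7 (K(w, G) = -1 + (⅐)*109 = -1 + 109/7 = 102/7)
o(y, f) = -175
g = 726183/7 (g = 103755 - 1*102/7 = 103755 - 102/7 = 726183/7 ≈ 1.0374e+5)
g + o(393, 65 - 1*(-125)) = 726183/7 - 175 = 724958/7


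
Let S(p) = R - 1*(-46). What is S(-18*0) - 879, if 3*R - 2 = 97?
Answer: -800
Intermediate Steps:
R = 33 (R = 2/3 + (1/3)*97 = 2/3 + 97/3 = 33)
S(p) = 79 (S(p) = 33 - 1*(-46) = 33 + 46 = 79)
S(-18*0) - 879 = 79 - 879 = -800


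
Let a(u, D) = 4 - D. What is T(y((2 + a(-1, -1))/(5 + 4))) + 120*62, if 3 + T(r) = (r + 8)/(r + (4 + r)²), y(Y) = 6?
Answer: 394168/53 ≈ 7437.1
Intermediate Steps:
T(r) = -3 + (8 + r)/(r + (4 + r)²) (T(r) = -3 + (r + 8)/(r + (4 + r)²) = -3 + (8 + r)/(r + (4 + r)²))
T(y((2 + a(-1, -1))/(5 + 4))) + 120*62 = (8 - 3*(4 + 6)² - 2*6)/(6 + (4 + 6)²) + 120*62 = (8 - 3*10² - 12)/(6 + 10²) + 7440 = (8 - 3*100 - 12)/(6 + 100) + 7440 = (8 - 300 - 12)/106 + 7440 = (1/106)*(-304) + 7440 = -152/53 + 7440 = 394168/53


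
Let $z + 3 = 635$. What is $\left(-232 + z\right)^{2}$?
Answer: $160000$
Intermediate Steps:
$z = 632$ ($z = -3 + 635 = 632$)
$\left(-232 + z\right)^{2} = \left(-232 + 632\right)^{2} = 400^{2} = 160000$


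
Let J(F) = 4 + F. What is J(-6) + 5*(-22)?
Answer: -112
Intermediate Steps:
J(-6) + 5*(-22) = (4 - 6) + 5*(-22) = -2 - 110 = -112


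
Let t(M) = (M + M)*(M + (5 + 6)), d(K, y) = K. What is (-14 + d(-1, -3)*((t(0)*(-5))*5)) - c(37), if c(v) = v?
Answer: -51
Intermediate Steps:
t(M) = 2*M*(11 + M) (t(M) = (2*M)*(M + 11) = (2*M)*(11 + M) = 2*M*(11 + M))
(-14 + d(-1, -3)*((t(0)*(-5))*5)) - c(37) = (-14 - (2*0*(11 + 0))*(-5)*5) - 1*37 = (-14 - (2*0*11)*(-5)*5) - 37 = (-14 - 0*(-5)*5) - 37 = (-14 - 0*5) - 37 = (-14 - 1*0) - 37 = (-14 + 0) - 37 = -14 - 37 = -51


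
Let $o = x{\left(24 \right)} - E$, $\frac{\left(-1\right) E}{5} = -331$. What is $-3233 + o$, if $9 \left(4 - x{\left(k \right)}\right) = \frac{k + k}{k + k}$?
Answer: $- \frac{43957}{9} \approx -4884.1$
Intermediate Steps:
$x{\left(k \right)} = \frac{35}{9}$ ($x{\left(k \right)} = 4 - \frac{\left(k + k\right) \frac{1}{k + k}}{9} = 4 - \frac{2 k \frac{1}{2 k}}{9} = 4 - \frac{1}{9} = \frac{35}{9}$)
$E = 1655$ ($E = \left(-5\right) \left(-331\right) = 1655$)
$o = - \frac{14860}{9}$ ($o = \frac{35}{9} - 1655 = - \frac{14860}{9} \approx -1651.1$)
$-3233 + o = -3233 - \frac{14860}{9} = - \frac{43957}{9}$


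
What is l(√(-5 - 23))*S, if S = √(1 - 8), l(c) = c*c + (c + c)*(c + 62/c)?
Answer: 40*I*√7 ≈ 105.83*I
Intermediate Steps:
l(c) = c² + 2*c*(c + 62/c) (l(c) = c² + (2*c)*(c + 62/c) = c² + 2*c*(c + 62/c))
S = I*√7 (S = √(-7) = I*√7 ≈ 2.6458*I)
l(√(-5 - 23))*S = (124 + 3*(√(-5 - 23))²)*(I*√7) = (124 + 3*(√(-28))²)*(I*√7) = (124 + 3*(2*I*√7)²)*(I*√7) = (124 + 3*(-28))*(I*√7) = (124 - 84)*(I*√7) = 40*(I*√7) = 40*I*√7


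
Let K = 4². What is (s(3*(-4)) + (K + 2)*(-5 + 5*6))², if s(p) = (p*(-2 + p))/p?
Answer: 190096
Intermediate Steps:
K = 16
s(p) = -2 + p
(s(3*(-4)) + (K + 2)*(-5 + 5*6))² = ((-2 + 3*(-4)) + (16 + 2)*(-5 + 5*6))² = ((-2 - 12) + 18*(-5 + 30))² = (-14 + 18*25)² = (-14 + 450)² = 436² = 190096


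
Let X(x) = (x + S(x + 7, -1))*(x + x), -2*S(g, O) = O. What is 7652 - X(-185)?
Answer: -60613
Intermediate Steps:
S(g, O) = -O/2
X(x) = 2*x*(1/2 + x) (X(x) = (x - 1/2*(-1))*(x + x) = (x + 1/2)*(2*x) = (1/2 + x)*(2*x) = 2*x*(1/2 + x))
7652 - X(-185) = 7652 - (-185)*(1 + 2*(-185)) = 7652 - (-185)*(1 - 370) = 7652 - (-185)*(-369) = 7652 - 1*68265 = 7652 - 68265 = -60613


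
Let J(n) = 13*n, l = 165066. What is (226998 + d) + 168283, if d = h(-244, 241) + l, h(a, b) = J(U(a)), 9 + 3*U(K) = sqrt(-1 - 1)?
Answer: 560308 + 13*I*sqrt(2)/3 ≈ 5.6031e+5 + 6.1283*I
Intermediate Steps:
U(K) = -3 + I*sqrt(2)/3 (U(K) = -3 + sqrt(-1 - 1)/3 = -3 + sqrt(-2)/3 = -3 + (I*sqrt(2))/3 = -3 + I*sqrt(2)/3)
h(a, b) = -39 + 13*I*sqrt(2)/3 (h(a, b) = 13*(-3 + I*sqrt(2)/3) = -39 + 13*I*sqrt(2)/3)
d = 165027 + 13*I*sqrt(2)/3 (d = (-39 + 13*I*sqrt(2)/3) + 165066 = 165027 + 13*I*sqrt(2)/3 ≈ 1.6503e+5 + 6.1283*I)
(226998 + d) + 168283 = (226998 + (165027 + 13*I*sqrt(2)/3)) + 168283 = (392025 + 13*I*sqrt(2)/3) + 168283 = 560308 + 13*I*sqrt(2)/3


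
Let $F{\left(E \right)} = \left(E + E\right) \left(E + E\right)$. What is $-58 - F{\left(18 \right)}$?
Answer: $-1354$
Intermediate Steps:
$F{\left(E \right)} = 4 E^{2}$ ($F{\left(E \right)} = 2 E 2 E = 4 E^{2}$)
$-58 - F{\left(18 \right)} = -58 - 4 \cdot 18^{2} = -58 - 4 \cdot 324 = -58 - 1296 = -1354$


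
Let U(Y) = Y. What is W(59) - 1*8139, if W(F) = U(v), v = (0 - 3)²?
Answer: -8130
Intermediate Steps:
v = 9 (v = (-3)² = 9)
W(F) = 9
W(59) - 1*8139 = 9 - 1*8139 = 9 - 8139 = -8130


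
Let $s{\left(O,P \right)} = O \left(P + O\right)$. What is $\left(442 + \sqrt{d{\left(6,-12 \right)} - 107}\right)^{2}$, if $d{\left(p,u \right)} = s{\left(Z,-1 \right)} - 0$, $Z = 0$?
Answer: $\left(442 + i \sqrt{107}\right)^{2} \approx 1.9526 \cdot 10^{5} + 9144.2 i$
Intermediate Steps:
$s{\left(O,P \right)} = O \left(O + P\right)$
$d{\left(p,u \right)} = 0$ ($d{\left(p,u \right)} = 0 \left(0 - 1\right) - 0 = 0 \left(-1\right) + 0 = 0 + 0 = 0$)
$\left(442 + \sqrt{d{\left(6,-12 \right)} - 107}\right)^{2} = \left(442 + \sqrt{0 - 107}\right)^{2} = \left(442 + \sqrt{-107}\right)^{2} = \left(442 + i \sqrt{107}\right)^{2}$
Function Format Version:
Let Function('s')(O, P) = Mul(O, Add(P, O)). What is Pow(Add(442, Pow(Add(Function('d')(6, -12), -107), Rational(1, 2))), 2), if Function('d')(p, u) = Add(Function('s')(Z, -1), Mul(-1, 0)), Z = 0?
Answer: Pow(Add(442, Mul(I, Pow(107, Rational(1, 2)))), 2) ≈ Add(1.9526e+5, Mul(9144.2, I))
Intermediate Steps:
Function('s')(O, P) = Mul(O, Add(O, P))
Function('d')(p, u) = 0 (Function('d')(p, u) = Add(Mul(0, Add(0, -1)), Mul(-1, 0)) = Add(Mul(0, -1), 0) = Add(0, 0) = 0)
Pow(Add(442, Pow(Add(Function('d')(6, -12), -107), Rational(1, 2))), 2) = Pow(Add(442, Pow(Add(0, -107), Rational(1, 2))), 2) = Pow(Add(442, Pow(-107, Rational(1, 2))), 2) = Pow(Add(442, Mul(I, Pow(107, Rational(1, 2)))), 2)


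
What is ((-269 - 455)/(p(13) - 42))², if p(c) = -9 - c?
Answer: 32761/256 ≈ 127.97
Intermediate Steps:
((-269 - 455)/(p(13) - 42))² = ((-269 - 455)/((-9 - 1*13) - 42))² = (-724/((-9 - 13) - 42))² = (-724/(-22 - 42))² = (-724/(-64))² = (-724*(-1/64))² = (181/16)² = 32761/256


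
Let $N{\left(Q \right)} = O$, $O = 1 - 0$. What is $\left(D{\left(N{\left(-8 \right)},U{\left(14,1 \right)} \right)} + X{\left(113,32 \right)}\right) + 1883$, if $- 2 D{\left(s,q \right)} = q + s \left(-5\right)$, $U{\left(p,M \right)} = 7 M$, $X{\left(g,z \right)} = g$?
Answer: $1995$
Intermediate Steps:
$O = 1$ ($O = 1 + 0 = 1$)
$N{\left(Q \right)} = 1$
$D{\left(s,q \right)} = - \frac{q}{2} + \frac{5 s}{2}$ ($D{\left(s,q \right)} = - \frac{q + s \left(-5\right)}{2} = - \frac{q - 5 s}{2} = - \frac{q}{2} + \frac{5 s}{2}$)
$\left(D{\left(N{\left(-8 \right)},U{\left(14,1 \right)} \right)} + X{\left(113,32 \right)}\right) + 1883 = \left(\left(- \frac{7 \cdot 1}{2} + \frac{5}{2} \cdot 1\right) + 113\right) + 1883 = \left(\left(\left(- \frac{1}{2}\right) 7 + \frac{5}{2}\right) + 113\right) + 1883 = \left(\left(- \frac{7}{2} + \frac{5}{2}\right) + 113\right) + 1883 = \left(-1 + 113\right) + 1883 = 112 + 1883 = 1995$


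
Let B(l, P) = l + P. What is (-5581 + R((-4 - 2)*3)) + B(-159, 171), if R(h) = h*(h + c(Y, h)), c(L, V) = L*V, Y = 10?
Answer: -2005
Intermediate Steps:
R(h) = 11*h² (R(h) = h*(h + 10*h) = h*(11*h) = 11*h²)
B(l, P) = P + l
(-5581 + R((-4 - 2)*3)) + B(-159, 171) = (-5581 + 11*((-4 - 2)*3)²) + (171 - 159) = (-5581 + 11*(-6*3)²) + 12 = (-5581 + 11*(-18)²) + 12 = (-5581 + 11*324) + 12 = (-5581 + 3564) + 12 = -2017 + 12 = -2005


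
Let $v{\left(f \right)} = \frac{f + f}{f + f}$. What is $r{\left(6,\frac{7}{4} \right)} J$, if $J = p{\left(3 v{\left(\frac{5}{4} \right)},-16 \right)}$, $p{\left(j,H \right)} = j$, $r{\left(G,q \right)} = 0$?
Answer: $0$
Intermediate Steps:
$v{\left(f \right)} = 1$ ($v{\left(f \right)} = \frac{2 f}{2 f} = 2 f \frac{1}{2 f} = 1$)
$J = 3$ ($J = 3 \cdot 1 = 3$)
$r{\left(6,\frac{7}{4} \right)} J = 0 \cdot 3 = 0$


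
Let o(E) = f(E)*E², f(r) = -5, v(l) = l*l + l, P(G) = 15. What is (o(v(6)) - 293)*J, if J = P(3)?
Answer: -136695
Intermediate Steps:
v(l) = l + l² (v(l) = l² + l = l + l²)
o(E) = -5*E²
J = 15
(o(v(6)) - 293)*J = (-5*36*(1 + 6)² - 293)*15 = (-5*(6*7)² - 293)*15 = (-5*42² - 293)*15 = (-5*1764 - 293)*15 = (-8820 - 293)*15 = -9113*15 = -136695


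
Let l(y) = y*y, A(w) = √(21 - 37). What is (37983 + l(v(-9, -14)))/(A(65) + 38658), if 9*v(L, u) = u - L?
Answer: 9911421532/10087476615 - 3076648*I/30262429845 ≈ 0.98255 - 0.00010167*I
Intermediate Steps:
v(L, u) = -L/9 + u/9 (v(L, u) = (u - L)/9 = -L/9 + u/9)
A(w) = 4*I (A(w) = √(-16) = 4*I)
l(y) = y²
(37983 + l(v(-9, -14)))/(A(65) + 38658) = (37983 + (-⅑*(-9) + (⅑)*(-14))²)/(4*I + 38658) = (37983 + (1 - 14/9)²)/(38658 + 4*I) = (37983 + (-5/9)²)*((38658 - 4*I)/1494440980) = (37983 + 25/81)*((38658 - 4*I)/1494440980) = 3076648*((38658 - 4*I)/1494440980)/81 = 769162*(38658 - 4*I)/30262429845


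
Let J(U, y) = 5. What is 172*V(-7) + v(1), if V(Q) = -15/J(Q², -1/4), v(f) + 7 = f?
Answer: -522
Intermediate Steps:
v(f) = -7 + f
V(Q) = -3 (V(Q) = -15/5 = -15*⅕ = -3)
172*V(-7) + v(1) = 172*(-3) + (-7 + 1) = -516 - 6 = -522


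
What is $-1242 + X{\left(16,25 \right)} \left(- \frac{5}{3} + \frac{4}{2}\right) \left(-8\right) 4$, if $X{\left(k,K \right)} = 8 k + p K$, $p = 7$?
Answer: $-4474$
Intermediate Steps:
$X{\left(k,K \right)} = 7 K + 8 k$ ($X{\left(k,K \right)} = 8 k + 7 K = 7 K + 8 k$)
$-1242 + X{\left(16,25 \right)} \left(- \frac{5}{3} + \frac{4}{2}\right) \left(-8\right) 4 = -1242 + \left(7 \cdot 25 + 8 \cdot 16\right) \left(- \frac{5}{3} + \frac{4}{2}\right) \left(-8\right) 4 = -1242 + \left(175 + 128\right) \left(\left(-5\right) \frac{1}{3} + 4 \cdot \frac{1}{2}\right) \left(-8\right) 4 = -1242 + 303 \left(- \frac{5}{3} + 2\right) \left(-8\right) 4 = -1242 + 303 \cdot \frac{1}{3} \left(-8\right) 4 = -1242 + 303 \left(\left(- \frac{8}{3}\right) 4\right) = -1242 + 303 \left(- \frac{32}{3}\right) = -1242 - 3232 = -4474$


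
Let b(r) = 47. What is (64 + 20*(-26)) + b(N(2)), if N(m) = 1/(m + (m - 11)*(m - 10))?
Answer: -409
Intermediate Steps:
N(m) = 1/(m + (-11 + m)*(-10 + m))
(64 + 20*(-26)) + b(N(2)) = (64 + 20*(-26)) + 47 = (64 - 520) + 47 = -456 + 47 = -409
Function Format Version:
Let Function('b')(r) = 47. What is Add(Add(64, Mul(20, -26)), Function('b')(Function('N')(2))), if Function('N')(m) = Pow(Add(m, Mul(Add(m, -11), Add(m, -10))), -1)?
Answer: -409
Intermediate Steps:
Function('N')(m) = Pow(Add(m, Mul(Add(-11, m), Add(-10, m))), -1)
Add(Add(64, Mul(20, -26)), Function('b')(Function('N')(2))) = Add(Add(64, Mul(20, -26)), 47) = Add(Add(64, -520), 47) = Add(-456, 47) = -409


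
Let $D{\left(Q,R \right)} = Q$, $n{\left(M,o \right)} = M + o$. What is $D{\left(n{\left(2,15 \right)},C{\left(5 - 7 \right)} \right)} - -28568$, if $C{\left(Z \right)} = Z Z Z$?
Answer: $28585$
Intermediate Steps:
$C{\left(Z \right)} = Z^{3}$ ($C{\left(Z \right)} = Z^{2} Z = Z^{3}$)
$D{\left(n{\left(2,15 \right)},C{\left(5 - 7 \right)} \right)} - -28568 = \left(2 + 15\right) - -28568 = 17 + 28568 = 28585$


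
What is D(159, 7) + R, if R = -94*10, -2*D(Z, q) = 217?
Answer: -2097/2 ≈ -1048.5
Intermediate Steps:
D(Z, q) = -217/2 (D(Z, q) = -½*217 = -217/2)
R = -940
D(159, 7) + R = -217/2 - 940 = -2097/2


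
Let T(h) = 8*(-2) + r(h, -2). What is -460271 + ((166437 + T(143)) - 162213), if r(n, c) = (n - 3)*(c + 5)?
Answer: -455643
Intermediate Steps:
r(n, c) = (-3 + n)*(5 + c)
T(h) = -25 + 3*h (T(h) = 8*(-2) + (-15 - 3*(-2) + 5*h - 2*h) = -16 + (-15 + 6 + 5*h - 2*h) = -16 + (-9 + 3*h) = -25 + 3*h)
-460271 + ((166437 + T(143)) - 162213) = -460271 + ((166437 + (-25 + 3*143)) - 162213) = -460271 + ((166437 + (-25 + 429)) - 162213) = -460271 + ((166437 + 404) - 162213) = -460271 + (166841 - 162213) = -460271 + 4628 = -455643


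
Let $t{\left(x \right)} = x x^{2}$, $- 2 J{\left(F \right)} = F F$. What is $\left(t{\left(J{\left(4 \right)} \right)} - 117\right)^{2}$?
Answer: $395641$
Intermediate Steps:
$J{\left(F \right)} = - \frac{F^{2}}{2}$ ($J{\left(F \right)} = - \frac{F F}{2} = - \frac{F^{2}}{2}$)
$t{\left(x \right)} = x^{3}$
$\left(t{\left(J{\left(4 \right)} \right)} - 117\right)^{2} = \left(\left(- \frac{4^{2}}{2}\right)^{3} - 117\right)^{2} = \left(\left(\left(- \frac{1}{2}\right) 16\right)^{3} - 117\right)^{2} = \left(\left(-8\right)^{3} - 117\right)^{2} = \left(-512 - 117\right)^{2} = \left(-629\right)^{2} = 395641$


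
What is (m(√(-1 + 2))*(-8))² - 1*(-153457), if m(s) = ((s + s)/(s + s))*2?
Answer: 153713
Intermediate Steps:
m(s) = 2 (m(s) = ((2*s)/((2*s)))*2 = ((2*s)*(1/(2*s)))*2 = 1*2 = 2)
(m(√(-1 + 2))*(-8))² - 1*(-153457) = (2*(-8))² - 1*(-153457) = (-16)² + 153457 = 256 + 153457 = 153713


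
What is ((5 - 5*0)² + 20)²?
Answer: 2025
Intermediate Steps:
((5 - 5*0)² + 20)² = ((5 + 0)² + 20)² = (5² + 20)² = (25 + 20)² = 45² = 2025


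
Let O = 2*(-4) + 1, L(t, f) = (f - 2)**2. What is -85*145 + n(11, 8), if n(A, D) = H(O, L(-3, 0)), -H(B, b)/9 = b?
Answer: -12361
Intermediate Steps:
L(t, f) = (-2 + f)**2
O = -7 (O = -8 + 1 = -7)
H(B, b) = -9*b
n(A, D) = -36 (n(A, D) = -9*(-2 + 0)**2 = -9*(-2)**2 = -9*4 = -36)
-85*145 + n(11, 8) = -85*145 - 36 = -12325 - 36 = -12361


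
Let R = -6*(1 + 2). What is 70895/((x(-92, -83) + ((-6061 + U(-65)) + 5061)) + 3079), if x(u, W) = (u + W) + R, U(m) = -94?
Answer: 70895/1792 ≈ 39.562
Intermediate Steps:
R = -18 (R = -6*3 = -18)
x(u, W) = -18 + W + u (x(u, W) = (u + W) - 18 = (W + u) - 18 = -18 + W + u)
70895/((x(-92, -83) + ((-6061 + U(-65)) + 5061)) + 3079) = 70895/(((-18 - 83 - 92) + ((-6061 - 94) + 5061)) + 3079) = 70895/((-193 + (-6155 + 5061)) + 3079) = 70895/((-193 - 1094) + 3079) = 70895/(-1287 + 3079) = 70895/1792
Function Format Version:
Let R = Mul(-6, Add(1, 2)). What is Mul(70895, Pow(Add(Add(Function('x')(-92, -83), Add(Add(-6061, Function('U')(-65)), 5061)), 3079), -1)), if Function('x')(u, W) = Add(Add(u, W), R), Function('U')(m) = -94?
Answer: Rational(70895, 1792) ≈ 39.562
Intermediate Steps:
R = -18 (R = Mul(-6, 3) = -18)
Function('x')(u, W) = Add(-18, W, u) (Function('x')(u, W) = Add(Add(u, W), -18) = Add(Add(W, u), -18) = Add(-18, W, u))
Mul(70895, Pow(Add(Add(Function('x')(-92, -83), Add(Add(-6061, Function('U')(-65)), 5061)), 3079), -1)) = Mul(70895, Pow(Add(Add(Add(-18, -83, -92), Add(Add(-6061, -94), 5061)), 3079), -1)) = Mul(70895, Pow(Add(Add(-193, Add(-6155, 5061)), 3079), -1)) = Mul(70895, Pow(Add(Add(-193, -1094), 3079), -1)) = Mul(70895, Pow(Add(-1287, 3079), -1)) = Mul(70895, Pow(1792, -1)) = Mul(70895, Rational(1, 1792)) = Rational(70895, 1792)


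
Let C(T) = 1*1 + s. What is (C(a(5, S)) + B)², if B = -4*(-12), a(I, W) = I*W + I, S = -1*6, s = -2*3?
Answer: 1849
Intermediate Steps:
s = -6
S = -6
a(I, W) = I + I*W
C(T) = -5 (C(T) = 1*1 - 6 = 1 - 6 = -5)
B = 48
(C(a(5, S)) + B)² = (-5 + 48)² = 43² = 1849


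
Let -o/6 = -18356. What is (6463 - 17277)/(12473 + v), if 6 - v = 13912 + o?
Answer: 10814/111569 ≈ 0.096927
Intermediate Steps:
o = 110136 (o = -6*(-18356) = 110136)
v = -124042 (v = 6 - (13912 + 110136) = 6 - 1*124048 = 6 - 124048 = -124042)
(6463 - 17277)/(12473 + v) = (6463 - 17277)/(12473 - 124042) = -10814/(-111569) = -10814*(-1/111569) = 10814/111569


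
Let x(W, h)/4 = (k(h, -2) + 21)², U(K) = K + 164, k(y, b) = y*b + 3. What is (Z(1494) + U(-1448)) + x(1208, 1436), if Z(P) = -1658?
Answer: 32441474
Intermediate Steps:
k(y, b) = 3 + b*y (k(y, b) = b*y + 3 = 3 + b*y)
U(K) = 164 + K
x(W, h) = 4*(24 - 2*h)² (x(W, h) = 4*((3 - 2*h) + 21)² = 4*(24 - 2*h)²)
(Z(1494) + U(-1448)) + x(1208, 1436) = (-1658 + (164 - 1448)) + 16*(-12 + 1436)² = (-1658 - 1284) + 16*1424² = -2942 + 16*2027776 = -2942 + 32444416 = 32441474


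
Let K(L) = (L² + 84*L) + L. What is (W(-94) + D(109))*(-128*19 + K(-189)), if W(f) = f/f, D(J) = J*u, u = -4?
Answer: -7492440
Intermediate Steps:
D(J) = -4*J (D(J) = J*(-4) = -4*J)
W(f) = 1
K(L) = L² + 85*L
(W(-94) + D(109))*(-128*19 + K(-189)) = (1 - 4*109)*(-128*19 - 189*(85 - 189)) = (1 - 436)*(-2432 - 189*(-104)) = -435*(-2432 + 19656) = -435*17224 = -7492440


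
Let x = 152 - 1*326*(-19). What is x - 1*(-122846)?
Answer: 129192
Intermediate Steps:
x = 6346 (x = 152 - 326*(-19) = 152 + 6194 = 6346)
x - 1*(-122846) = 6346 - 1*(-122846) = 6346 + 122846 = 129192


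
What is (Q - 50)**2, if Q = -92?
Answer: 20164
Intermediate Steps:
(Q - 50)**2 = (-92 - 50)**2 = (-142)**2 = 20164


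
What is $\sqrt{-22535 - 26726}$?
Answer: $i \sqrt{49261} \approx 221.95 i$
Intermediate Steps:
$\sqrt{-22535 - 26726} = \sqrt{-49261} = i \sqrt{49261}$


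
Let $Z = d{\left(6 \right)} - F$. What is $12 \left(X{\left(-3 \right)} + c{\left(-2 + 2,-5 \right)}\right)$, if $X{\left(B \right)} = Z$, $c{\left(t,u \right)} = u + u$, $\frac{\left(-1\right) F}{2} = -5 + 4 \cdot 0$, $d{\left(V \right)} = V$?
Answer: $-168$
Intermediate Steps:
$F = 10$ ($F = - 2 \left(-5 + 4 \cdot 0\right) = - 2 \left(-5 + 0\right) = \left(-2\right) \left(-5\right) = 10$)
$Z = -4$ ($Z = 6 - 10 = -4$)
$c{\left(t,u \right)} = 2 u$
$X{\left(B \right)} = -4$
$12 \left(X{\left(-3 \right)} + c{\left(-2 + 2,-5 \right)}\right) = 12 \left(-4 + 2 \left(-5\right)\right) = 12 \left(-4 - 10\right) = 12 \left(-14\right) = -168$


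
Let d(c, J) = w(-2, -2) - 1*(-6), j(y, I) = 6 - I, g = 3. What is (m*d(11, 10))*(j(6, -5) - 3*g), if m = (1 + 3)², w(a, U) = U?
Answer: 128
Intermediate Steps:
m = 16 (m = 4² = 16)
d(c, J) = 4 (d(c, J) = -2 - 1*(-6) = -2 + 6 = 4)
(m*d(11, 10))*(j(6, -5) - 3*g) = (16*4)*((6 - 1*(-5)) - 3*3) = 64*((6 + 5) - 9) = 64*(11 - 9) = 64*2 = 128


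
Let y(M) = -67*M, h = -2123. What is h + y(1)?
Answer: -2190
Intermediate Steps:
h + y(1) = -2123 - 67*1 = -2123 - 67 = -2190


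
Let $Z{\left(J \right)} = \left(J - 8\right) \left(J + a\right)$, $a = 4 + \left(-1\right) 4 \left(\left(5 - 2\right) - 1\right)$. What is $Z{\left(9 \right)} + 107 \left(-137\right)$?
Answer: $-14654$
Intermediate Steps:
$a = -4$ ($a = 4 - 4 \left(3 - 1\right) = 4 - 8 = -4$)
$Z{\left(J \right)} = \left(-8 + J\right) \left(-4 + J\right)$ ($Z{\left(J \right)} = \left(J - 8\right) \left(J - 4\right) = \left(-8 + J\right) \left(-4 + J\right)$)
$Z{\left(9 \right)} + 107 \left(-137\right) = \left(32 + 9^{2} - 108\right) + 107 \left(-137\right) = \left(32 + 81 - 108\right) - 14659 = 5 - 14659 = -14654$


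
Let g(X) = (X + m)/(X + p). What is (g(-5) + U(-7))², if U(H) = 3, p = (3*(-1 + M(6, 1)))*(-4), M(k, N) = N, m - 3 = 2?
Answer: 9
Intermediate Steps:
m = 5 (m = 3 + 2 = 5)
p = 0 (p = (3*(-1 + 1))*(-4) = (3*0)*(-4) = 0*(-4) = 0)
g(X) = (5 + X)/X (g(X) = (X + 5)/(X + 0) = (5 + X)/X)
(g(-5) + U(-7))² = ((5 - 5)/(-5) + 3)² = (-⅕*0 + 3)² = (0 + 3)² = 3² = 9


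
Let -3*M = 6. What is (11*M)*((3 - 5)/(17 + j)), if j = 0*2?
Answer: 44/17 ≈ 2.5882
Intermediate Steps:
M = -2 (M = -1/3*6 = -2)
j = 0
(11*M)*((3 - 5)/(17 + j)) = (11*(-2))*((3 - 5)/(17 + 0)) = -(-44)/17 = -22*(-2/17) = 44/17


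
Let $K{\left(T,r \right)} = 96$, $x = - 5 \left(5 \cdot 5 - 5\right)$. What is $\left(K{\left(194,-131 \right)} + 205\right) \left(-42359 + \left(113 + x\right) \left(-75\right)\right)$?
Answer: $-13043534$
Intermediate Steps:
$x = -100$ ($x = - 5 \left(25 - 5\right) = \left(-5\right) 20 = -100$)
$\left(K{\left(194,-131 \right)} + 205\right) \left(-42359 + \left(113 + x\right) \left(-75\right)\right) = \left(96 + 205\right) \left(-42359 + \left(113 - 100\right) \left(-75\right)\right) = 301 \left(-42359 + 13 \left(-75\right)\right) = 301 \left(-42359 - 975\right) = 301 \left(-43334\right) = -13043534$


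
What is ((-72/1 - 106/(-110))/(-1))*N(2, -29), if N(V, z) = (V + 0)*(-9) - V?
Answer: -15628/11 ≈ -1420.7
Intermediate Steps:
N(V, z) = -10*V (N(V, z) = V*(-9) - V = -9*V - V = -10*V)
((-72/1 - 106/(-110))/(-1))*N(2, -29) = ((-72/1 - 106/(-110))/(-1))*(-10*2) = ((-72*1 - 106*(-1/110))*(-1))*(-20) = ((-72 + 53/55)*(-1))*(-20) = -3907/55*(-1)*(-20) = (3907/55)*(-20) = -15628/11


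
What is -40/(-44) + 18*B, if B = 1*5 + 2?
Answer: 1396/11 ≈ 126.91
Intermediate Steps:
B = 7 (B = 5 + 2 = 7)
-40/(-44) + 18*B = -40/(-44) + 18*7 = -40*(-1/44) + 126 = 10/11 + 126 = 1396/11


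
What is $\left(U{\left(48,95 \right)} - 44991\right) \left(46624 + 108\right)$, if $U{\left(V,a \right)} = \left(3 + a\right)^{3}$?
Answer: $41881265132$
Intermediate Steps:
$\left(U{\left(48,95 \right)} - 44991\right) \left(46624 + 108\right) = \left(\left(3 + 95\right)^{3} - 44991\right) \left(46624 + 108\right) = \left(98^{3} - 44991\right) 46732 = \left(941192 - 44991\right) 46732 = 896201 \cdot 46732 = 41881265132$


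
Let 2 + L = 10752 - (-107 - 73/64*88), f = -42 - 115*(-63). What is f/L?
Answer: 57624/87659 ≈ 0.65737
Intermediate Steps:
f = 7203 (f = -42 + 7245 = 7203)
L = 87659/8 (L = -2 + (10752 - (-107 - 73/64*88)) = -2 + (10752 - (-107 - 803/8)) = -2 + (10752 - 1*(-1659/8)) = -2 + (10752 + 1659/8) = -2 + 87675/8 = 87659/8 ≈ 10957.)
f/L = 7203/(87659/8) = 7203*(8/87659) = 57624/87659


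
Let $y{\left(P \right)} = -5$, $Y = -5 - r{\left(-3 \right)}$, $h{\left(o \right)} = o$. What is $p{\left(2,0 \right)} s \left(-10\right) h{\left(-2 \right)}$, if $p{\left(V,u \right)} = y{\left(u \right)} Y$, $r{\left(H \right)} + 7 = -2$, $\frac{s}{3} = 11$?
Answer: $-13200$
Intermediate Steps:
$s = 33$ ($s = 3 \cdot 11 = 33$)
$r{\left(H \right)} = -9$ ($r{\left(H \right)} = -7 - 2 = -9$)
$Y = 4$ ($Y = -5 - -9 = -5 + 9 = 4$)
$p{\left(V,u \right)} = -20$ ($p{\left(V,u \right)} = \left(-5\right) 4 = -20$)
$p{\left(2,0 \right)} s \left(-10\right) h{\left(-2 \right)} = \left(-20\right) 33 \left(-10\right) \left(-2\right) = \left(-660\right) \left(-10\right) \left(-2\right) = 6600 \left(-2\right) = -13200$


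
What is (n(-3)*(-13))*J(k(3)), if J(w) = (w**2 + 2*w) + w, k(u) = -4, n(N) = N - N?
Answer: 0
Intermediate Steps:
n(N) = 0
J(w) = w**2 + 3*w
(n(-3)*(-13))*J(k(3)) = (0*(-13))*(-4*(3 - 4)) = 0*(-4*(-1)) = 0*4 = 0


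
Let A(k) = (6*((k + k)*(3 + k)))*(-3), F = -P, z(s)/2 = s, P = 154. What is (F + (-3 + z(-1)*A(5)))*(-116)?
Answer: -315868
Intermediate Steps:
z(s) = 2*s
F = -154 (F = -1*154 = -154)
A(k) = -36*k*(3 + k) (A(k) = (6*((2*k)*(3 + k)))*(-3) = (6*(2*k*(3 + k)))*(-3) = (12*k*(3 + k))*(-3) = -36*k*(3 + k))
(F + (-3 + z(-1)*A(5)))*(-116) = (-154 + (-3 + (2*(-1))*(-36*5*(3 + 5))))*(-116) = (-154 + (-3 - (-72)*5*8))*(-116) = (-154 + (-3 - 2*(-1440)))*(-116) = (-154 + (-3 + 2880))*(-116) = (-154 + 2877)*(-116) = 2723*(-116) = -315868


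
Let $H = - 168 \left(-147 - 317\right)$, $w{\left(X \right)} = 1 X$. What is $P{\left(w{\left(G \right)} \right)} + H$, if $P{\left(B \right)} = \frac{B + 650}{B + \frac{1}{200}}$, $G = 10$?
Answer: $\frac{52037984}{667} \approx 78018.0$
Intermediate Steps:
$w{\left(X \right)} = X$
$H = 77952$ ($H = \left(-168\right) \left(-464\right) = 77952$)
$P{\left(B \right)} = \frac{650 + B}{\frac{1}{200} + B}$ ($P{\left(B \right)} = \frac{650 + B}{B + \frac{1}{200}} = \frac{650 + B}{\frac{1}{200} + B}$)
$P{\left(w{\left(G \right)} \right)} + H = \frac{200 \left(650 + 10\right)}{1 + 200 \cdot 10} + 77952 = 200 \frac{1}{1 + 2000} \cdot 660 + 77952 = 200 \cdot \frac{1}{2001} \cdot 660 + 77952 = \frac{44000}{667} + 77952 = \frac{52037984}{667}$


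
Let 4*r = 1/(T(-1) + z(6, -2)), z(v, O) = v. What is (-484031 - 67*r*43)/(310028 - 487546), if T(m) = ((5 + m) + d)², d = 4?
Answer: 12321051/4518640 ≈ 2.7267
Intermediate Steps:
T(m) = (9 + m)² (T(m) = ((5 + m) + 4)² = (9 + m)²)
r = 1/280 (r = 1/(4*((9 - 1)² + 6)) = 1/(4*(8² + 6)) = 1/(4*(64 + 6)) = (¼)/70 = (¼)*(1/70) = 1/280 ≈ 0.0035714)
(-484031 - 67*r*43)/(310028 - 487546) = (-484031 - 67*1/280*43)/(310028 - 487546) = (-484031 - 67/280*43)/(-177518) = (-484031 - 2881/280)*(-1/177518) = -135531561/280*(-1/177518) = 12321051/4518640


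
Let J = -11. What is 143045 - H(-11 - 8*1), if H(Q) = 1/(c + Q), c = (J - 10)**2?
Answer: 60364989/422 ≈ 1.4305e+5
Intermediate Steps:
c = 441 (c = (-11 - 10)**2 = (-21)**2 = 441)
H(Q) = 1/(441 + Q)
143045 - H(-11 - 8*1) = 143045 - 1/(441 + (-11 - 8*1)) = 143045 - 1/(441 + (-11 - 8)) = 143045 - 1/(441 - 19) = 143045 - 1/422 = 60364989/422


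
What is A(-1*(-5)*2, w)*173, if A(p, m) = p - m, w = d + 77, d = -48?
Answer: -3287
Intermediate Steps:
w = 29 (w = -48 + 77 = 29)
A(-1*(-5)*2, w)*173 = (-1*(-5)*2 - 1*29)*173 = (5*2 - 29)*173 = (10 - 29)*173 = -19*173 = -3287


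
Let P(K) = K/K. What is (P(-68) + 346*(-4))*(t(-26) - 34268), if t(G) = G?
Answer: 47428602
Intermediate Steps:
P(K) = 1
(P(-68) + 346*(-4))*(t(-26) - 34268) = (1 + 346*(-4))*(-26 - 34268) = (1 - 1384)*(-34294) = -1383*(-34294) = 47428602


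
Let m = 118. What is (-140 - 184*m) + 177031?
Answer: 155179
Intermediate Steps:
(-140 - 184*m) + 177031 = (-140 - 184*118) + 177031 = (-140 - 21712) + 177031 = -21852 + 177031 = 155179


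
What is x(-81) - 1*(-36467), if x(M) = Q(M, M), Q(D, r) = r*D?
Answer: 43028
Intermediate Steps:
Q(D, r) = D*r
x(M) = M² (x(M) = M*M = M²)
x(-81) - 1*(-36467) = (-81)² - 1*(-36467) = 6561 + 36467 = 43028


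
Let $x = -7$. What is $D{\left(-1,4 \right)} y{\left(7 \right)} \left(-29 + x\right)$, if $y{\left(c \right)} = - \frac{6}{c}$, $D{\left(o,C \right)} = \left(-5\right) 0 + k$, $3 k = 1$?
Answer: $\frac{72}{7} \approx 10.286$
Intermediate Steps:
$k = \frac{1}{3}$ ($k = \frac{1}{3} \cdot 1 = \frac{1}{3} \approx 0.33333$)
$D{\left(o,C \right)} = \frac{1}{3}$ ($D{\left(o,C \right)} = \left(-5\right) 0 + \frac{1}{3} = 0 + \frac{1}{3} = \frac{1}{3}$)
$D{\left(-1,4 \right)} y{\left(7 \right)} \left(-29 + x\right) = \frac{- \frac{6}{7} \left(-29 - 7\right)}{3} = \frac{\left(-6\right) \frac{1}{7} \left(-36\right)}{3} = \frac{\left(- \frac{6}{7}\right) \left(-36\right)}{3} = \frac{1}{3} \cdot \frac{216}{7} = \frac{72}{7}$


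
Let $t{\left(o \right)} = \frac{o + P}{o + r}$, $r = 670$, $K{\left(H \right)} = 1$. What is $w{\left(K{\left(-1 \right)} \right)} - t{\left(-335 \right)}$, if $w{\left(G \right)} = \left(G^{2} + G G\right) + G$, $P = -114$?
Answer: $\frac{1454}{335} \approx 4.3403$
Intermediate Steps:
$w{\left(G \right)} = G + 2 G^{2}$ ($w{\left(G \right)} = \left(G^{2} + G^{2}\right) + G = 2 G^{2} + G = G + 2 G^{2}$)
$t{\left(o \right)} = \frac{-114 + o}{670 + o}$ ($t{\left(o \right)} = \frac{o - 114}{o + 670} = \frac{-114 + o}{670 + o}$)
$w{\left(K{\left(-1 \right)} \right)} - t{\left(-335 \right)} = 1 \left(1 + 2 \cdot 1\right) - \frac{-114 - 335}{670 - 335} = 1 \left(1 + 2\right) - \frac{1}{335} \left(-449\right) = 1 \cdot 3 - \frac{1}{335} \left(-449\right) = 3 - - \frac{449}{335} = 3 + \frac{449}{335} = \frac{1454}{335}$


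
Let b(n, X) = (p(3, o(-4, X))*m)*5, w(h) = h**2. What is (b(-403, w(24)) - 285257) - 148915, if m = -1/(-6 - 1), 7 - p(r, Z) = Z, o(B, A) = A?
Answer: -3042049/7 ≈ -4.3458e+5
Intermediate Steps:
p(r, Z) = 7 - Z
m = 1/7 (m = -1/(-7) = -1*(-1/7) = 1/7 ≈ 0.14286)
b(n, X) = 5 - 5*X/7 (b(n, X) = ((7 - X)*(1/7))*5 = (1 - X/7)*5 = 5 - 5*X/7)
(b(-403, w(24)) - 285257) - 148915 = ((5 - 5/7*24**2) - 285257) - 148915 = ((5 - 5/7*576) - 285257) - 148915 = ((5 - 2880/7) - 285257) - 148915 = (-2845/7 - 285257) - 148915 = -1999644/7 - 148915 = -3042049/7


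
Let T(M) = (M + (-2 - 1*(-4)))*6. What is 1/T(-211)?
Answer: -1/1254 ≈ -0.00079745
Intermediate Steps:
T(M) = 12 + 6*M (T(M) = (M + (-2 + 4))*6 = (M + 2)*6 = (2 + M)*6 = 12 + 6*M)
1/T(-211) = 1/(12 + 6*(-211)) = 1/(12 - 1266) = 1/(-1254) = -1/1254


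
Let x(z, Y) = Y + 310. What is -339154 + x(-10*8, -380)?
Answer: -339224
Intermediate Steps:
x(z, Y) = 310 + Y
-339154 + x(-10*8, -380) = -339154 + (310 - 380) = -339154 - 70 = -339224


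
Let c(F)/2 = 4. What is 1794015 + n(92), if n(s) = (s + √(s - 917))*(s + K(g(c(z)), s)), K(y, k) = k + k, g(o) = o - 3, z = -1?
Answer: 1819407 + 1380*I*√33 ≈ 1.8194e+6 + 7927.5*I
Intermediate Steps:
c(F) = 8 (c(F) = 2*4 = 8)
g(o) = -3 + o
K(y, k) = 2*k
n(s) = 3*s*(s + √(-917 + s)) (n(s) = (s + √(s - 917))*(s + 2*s) = (s + √(-917 + s))*(3*s) = 3*s*(s + √(-917 + s)))
1794015 + n(92) = 1794015 + 3*92*(92 + √(-917 + 92)) = 1794015 + 3*92*(92 + √(-825)) = 1794015 + 3*92*(92 + 5*I*√33) = 1794015 + (25392 + 1380*I*√33) = 1819407 + 1380*I*√33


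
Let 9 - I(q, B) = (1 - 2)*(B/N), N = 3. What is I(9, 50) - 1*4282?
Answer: -12769/3 ≈ -4256.3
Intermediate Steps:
I(q, B) = 9 + B/3 (I(q, B) = 9 - (1 - 2)*B/3 = 9 - (-1)*B*(⅓) = 9 - (-1)*B/3 = 9 + B/3)
I(9, 50) - 1*4282 = (9 + (⅓)*50) - 1*4282 = (9 + 50/3) - 4282 = 77/3 - 4282 = -12769/3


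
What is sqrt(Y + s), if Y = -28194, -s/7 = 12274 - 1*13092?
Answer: 2*I*sqrt(5617) ≈ 149.89*I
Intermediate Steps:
s = 5726 (s = -7*(12274 - 1*13092) = -7*(12274 - 13092) = -7*(-818) = 5726)
sqrt(Y + s) = sqrt(-28194 + 5726) = sqrt(-22468) = 2*I*sqrt(5617)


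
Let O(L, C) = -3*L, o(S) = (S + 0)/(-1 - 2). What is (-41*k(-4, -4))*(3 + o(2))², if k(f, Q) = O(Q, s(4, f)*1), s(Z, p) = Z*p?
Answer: -8036/3 ≈ -2678.7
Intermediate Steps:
o(S) = -S/3 (o(S) = S/(-3) = S*(-⅓) = -S/3)
k(f, Q) = -3*Q
(-41*k(-4, -4))*(3 + o(2))² = (-(-123)*(-4))*(3 - ⅓*2)² = (-41*12)*(3 - ⅔)² = -492*(7/3)² = -492*49/9 = -8036/3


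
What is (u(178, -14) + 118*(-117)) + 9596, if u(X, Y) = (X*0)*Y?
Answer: -4210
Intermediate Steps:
u(X, Y) = 0 (u(X, Y) = 0*Y = 0)
(u(178, -14) + 118*(-117)) + 9596 = (0 + 118*(-117)) + 9596 = (0 - 13806) + 9596 = -13806 + 9596 = -4210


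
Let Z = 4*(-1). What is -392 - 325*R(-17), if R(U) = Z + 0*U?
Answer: 908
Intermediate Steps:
Z = -4
R(U) = -4 (R(U) = -4 + 0*U = -4 + 0 = -4)
-392 - 325*R(-17) = -392 - 325*(-4) = -392 + 1300 = 908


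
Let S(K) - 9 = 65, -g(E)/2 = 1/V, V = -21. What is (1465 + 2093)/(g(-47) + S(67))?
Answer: 37359/778 ≈ 48.019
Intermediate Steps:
g(E) = 2/21 (g(E) = -2/(-21) = -2*(-1/21) = 2/21)
S(K) = 74 (S(K) = 9 + 65 = 74)
(1465 + 2093)/(g(-47) + S(67)) = (1465 + 2093)/(2/21 + 74) = 3558/(1556/21) = 3558*(21/1556) = 37359/778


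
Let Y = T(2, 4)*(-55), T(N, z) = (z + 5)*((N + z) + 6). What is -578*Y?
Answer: 3433320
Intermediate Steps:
T(N, z) = (5 + z)*(6 + N + z)
Y = -5940 (Y = (30 + 4² + 5*2 + 11*4 + 2*4)*(-55) = (30 + 16 + 10 + 44 + 8)*(-55) = 108*(-55) = -5940)
-578*Y = -578*(-5940) = 3433320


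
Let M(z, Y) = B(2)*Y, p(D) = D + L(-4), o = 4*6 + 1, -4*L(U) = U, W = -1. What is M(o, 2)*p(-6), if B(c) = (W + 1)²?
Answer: 0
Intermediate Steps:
L(U) = -U/4
o = 25 (o = 24 + 1 = 25)
p(D) = 1 + D (p(D) = D - ¼*(-4) = D + 1 = 1 + D)
B(c) = 0 (B(c) = (-1 + 1)² = 0² = 0)
M(z, Y) = 0 (M(z, Y) = 0*Y = 0)
M(o, 2)*p(-6) = 0*(1 - 6) = 0*(-5) = 0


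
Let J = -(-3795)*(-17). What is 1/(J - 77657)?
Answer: -1/142172 ≈ -7.0337e-6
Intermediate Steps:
J = -64515 (J = -759*85 = -64515)
1/(J - 77657) = 1/(-64515 - 77657) = 1/(-142172) = -1/142172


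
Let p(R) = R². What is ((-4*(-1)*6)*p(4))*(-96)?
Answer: -36864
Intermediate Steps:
((-4*(-1)*6)*p(4))*(-96) = ((-4*(-1)*6)*4²)*(-96) = ((4*6)*16)*(-96) = (24*16)*(-96) = 384*(-96) = -36864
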